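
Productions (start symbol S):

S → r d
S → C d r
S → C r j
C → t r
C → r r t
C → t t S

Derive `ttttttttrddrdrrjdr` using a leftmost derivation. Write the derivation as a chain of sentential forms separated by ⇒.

S ⇒ Cdr   [S → C d r]
Cdr ⇒ ttSdr   [C → t t S]
ttSdr ⇒ ttCrjdr   [S → C r j]
ttCrjdr ⇒ ttttSrjdr   [C → t t S]
ttttSrjdr ⇒ ttttCdrrjdr   [S → C d r]
ttttCdrrjdr ⇒ ttttttSdrrjdr   [C → t t S]
ttttttSdrrjdr ⇒ ttttttCdrdrrjdr   [S → C d r]
ttttttCdrdrrjdr ⇒ ttttttttSdrdrrjdr   [C → t t S]
ttttttttSdrdrrjdr ⇒ ttttttttrddrdrrjdr   [S → r d]

S ⇒ Cdr ⇒ ttSdr ⇒ ttCrjdr ⇒ ttttSrjdr ⇒ ttttCdrrjdr ⇒ ttttttSdrrjdr ⇒ ttttttCdrdrrjdr ⇒ ttttttttSdrdrrjdr ⇒ ttttttttrddrdrrjdr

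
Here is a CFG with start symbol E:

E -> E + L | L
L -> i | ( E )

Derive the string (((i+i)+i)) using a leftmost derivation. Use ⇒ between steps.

E⇒L⇒(E)⇒(L)⇒((E))⇒((E+L))⇒((L+L))⇒(((E)+L))⇒(((E+L)+L))⇒(((L+L)+L))⇒(((i+L)+L))⇒(((i+i)+L))⇒(((i+i)+i))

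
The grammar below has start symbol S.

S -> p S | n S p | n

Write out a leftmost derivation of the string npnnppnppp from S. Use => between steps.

S => nSp => npSp => npnSpp => npnnSppp => npnnpSppp => npnnppSppp => npnnppnppp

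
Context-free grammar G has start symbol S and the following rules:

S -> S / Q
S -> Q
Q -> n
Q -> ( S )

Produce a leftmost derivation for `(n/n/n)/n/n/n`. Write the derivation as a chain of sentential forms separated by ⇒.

S ⇒ S/Q ⇒ S/Q/Q ⇒ S/Q/Q/Q ⇒ Q/Q/Q/Q ⇒ (S)/Q/Q/Q ⇒ (S/Q)/Q/Q/Q ⇒ (S/Q/Q)/Q/Q/Q ⇒ (Q/Q/Q)/Q/Q/Q ⇒ (n/Q/Q)/Q/Q/Q ⇒ (n/n/Q)/Q/Q/Q ⇒ (n/n/n)/Q/Q/Q ⇒ (n/n/n)/n/Q/Q ⇒ (n/n/n)/n/n/Q ⇒ (n/n/n)/n/n/n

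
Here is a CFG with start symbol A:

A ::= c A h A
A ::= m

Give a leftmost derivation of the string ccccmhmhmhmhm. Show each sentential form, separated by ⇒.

A⇒cAhA⇒ccAhAhA⇒cccAhAhAhA⇒ccccAhAhAhAhA⇒ccccmhAhAhAhA⇒ccccmhmhAhAhA⇒ccccmhmhmhAhA⇒ccccmhmhmhmhA⇒ccccmhmhmhmhm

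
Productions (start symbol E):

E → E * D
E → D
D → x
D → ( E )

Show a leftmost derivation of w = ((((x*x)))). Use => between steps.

E => D   [E → D]
D => (E)   [D → ( E )]
(E) => (D)   [E → D]
(D) => ((E))   [D → ( E )]
((E)) => ((D))   [E → D]
((D)) => (((E)))   [D → ( E )]
(((E))) => (((D)))   [E → D]
(((D))) => ((((E))))   [D → ( E )]
((((E)))) => ((((E*D))))   [E → E * D]
((((E*D)))) => ((((D*D))))   [E → D]
((((D*D)))) => ((((x*D))))   [D → x]
((((x*D)))) => ((((x*x))))   [D → x]

E => D => (E) => (D) => ((E)) => ((D)) => (((E))) => (((D))) => ((((E)))) => ((((E*D)))) => ((((D*D)))) => ((((x*D)))) => ((((x*x))))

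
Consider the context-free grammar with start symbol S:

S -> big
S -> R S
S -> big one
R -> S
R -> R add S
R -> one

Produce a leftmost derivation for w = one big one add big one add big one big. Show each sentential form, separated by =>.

S => R S   [S -> R S]
R S => R add S S   [R -> R add S]
R add S S => R add S add S S   [R -> R add S]
R add S add S S => S add S add S S   [R -> S]
S add S add S S => R S add S add S S   [S -> R S]
R S add S add S S => one S add S add S S   [R -> one]
one S add S add S S => one big one add S add S S   [S -> big one]
one big one add S add S S => one big one add big one add S S   [S -> big one]
one big one add big one add S S => one big one add big one add big one S   [S -> big one]
one big one add big one add big one S => one big one add big one add big one big   [S -> big]

S => R S => R add S S => R add S add S S => S add S add S S => R S add S add S S => one S add S add S S => one big one add S add S S => one big one add big one add S S => one big one add big one add big one S => one big one add big one add big one big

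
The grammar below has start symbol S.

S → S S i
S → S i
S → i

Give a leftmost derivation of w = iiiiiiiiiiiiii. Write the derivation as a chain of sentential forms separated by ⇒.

S ⇒ SSi   [S → S S i]
SSi ⇒ SSiSi   [S → S S i]
SSiSi ⇒ SSiSiSi   [S → S S i]
SSiSiSi ⇒ SSiSiSiSi   [S → S S i]
SSiSiSiSi ⇒ SSiSiSiSiSi   [S → S S i]
SSiSiSiSiSi ⇒ SSiSiSiSiSiSi   [S → S S i]
SSiSiSiSiSiSi ⇒ SiSiSiSiSiSiSi   [S → S i]
SiSiSiSiSiSiSi ⇒ iiSiSiSiSiSiSi   [S → i]
iiSiSiSiSiSiSi ⇒ iiiiSiSiSiSiSi   [S → i]
iiiiSiSiSiSiSi ⇒ iiiiiiSiSiSiSi   [S → i]
iiiiiiSiSiSiSi ⇒ iiiiiiiiSiSiSi   [S → i]
iiiiiiiiSiSiSi ⇒ iiiiiiiiiiSiSi   [S → i]
iiiiiiiiiiSiSi ⇒ iiiiiiiiiiiiSi   [S → i]
iiiiiiiiiiiiSi ⇒ iiiiiiiiiiiiii   [S → i]

S⇒SSi⇒SSiSi⇒SSiSiSi⇒SSiSiSiSi⇒SSiSiSiSiSi⇒SSiSiSiSiSiSi⇒SiSiSiSiSiSiSi⇒iiSiSiSiSiSiSi⇒iiiiSiSiSiSiSi⇒iiiiiiSiSiSiSi⇒iiiiiiiiSiSiSi⇒iiiiiiiiiiSiSi⇒iiiiiiiiiiiiSi⇒iiiiiiiiiiiiii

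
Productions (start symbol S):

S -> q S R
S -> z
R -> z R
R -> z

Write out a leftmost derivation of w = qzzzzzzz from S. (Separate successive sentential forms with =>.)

S => qSR   [S -> q S R]
qSR => qzR   [S -> z]
qzR => qzzR   [R -> z R]
qzzR => qzzzR   [R -> z R]
qzzzR => qzzzzR   [R -> z R]
qzzzzR => qzzzzzR   [R -> z R]
qzzzzzR => qzzzzzzR   [R -> z R]
qzzzzzzR => qzzzzzzz   [R -> z]

S=>qSR=>qzR=>qzzR=>qzzzR=>qzzzzR=>qzzzzzR=>qzzzzzzR=>qzzzzzzz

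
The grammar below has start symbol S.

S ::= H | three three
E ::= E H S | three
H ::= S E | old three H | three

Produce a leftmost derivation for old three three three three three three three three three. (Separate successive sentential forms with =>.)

S => H => S E => H E => old three H E => old three S E E => old three three three E E => old three three three E H S E => old three three three three H S E => old three three three three S E S E => old three three three three three three E S E => old three three three three three three three S E => old three three three three three three three H E => old three three three three three three three three E => old three three three three three three three three three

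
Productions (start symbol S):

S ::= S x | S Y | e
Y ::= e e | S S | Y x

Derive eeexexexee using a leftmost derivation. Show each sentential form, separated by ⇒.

S ⇒ SY   [S ::= S Y]
SY ⇒ SYY   [S ::= S Y]
SYY ⇒ SYYY   [S ::= S Y]
SYYY ⇒ eYYY   [S ::= e]
eYYY ⇒ eYxYY   [Y ::= Y x]
eYxYY ⇒ eeexYY   [Y ::= e e]
eeexYY ⇒ eeexSSY   [Y ::= S S]
eeexSSY ⇒ eeexSxSY   [S ::= S x]
eeexSxSY ⇒ eeexexSY   [S ::= e]
eeexexSY ⇒ eeexexSxY   [S ::= S x]
eeexexSxY ⇒ eeexexexY   [S ::= e]
eeexexexY ⇒ eeexexexee   [Y ::= e e]

S ⇒ SY ⇒ SYY ⇒ SYYY ⇒ eYYY ⇒ eYxYY ⇒ eeexYY ⇒ eeexSSY ⇒ eeexSxSY ⇒ eeexexSY ⇒ eeexexSxY ⇒ eeexexexY ⇒ eeexexexee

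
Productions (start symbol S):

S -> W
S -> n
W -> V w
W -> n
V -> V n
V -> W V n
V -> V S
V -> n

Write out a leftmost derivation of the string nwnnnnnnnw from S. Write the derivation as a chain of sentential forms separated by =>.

S => W   [S -> W]
W => Vw   [W -> V w]
Vw => WVnw   [V -> W V n]
WVnw => VwVnw   [W -> V w]
VwVnw => nwVnw   [V -> n]
nwVnw => nwWVnnw   [V -> W V n]
nwWVnnw => nwnVnnw   [W -> n]
nwnVnnw => nwnVSnnw   [V -> V S]
nwnVSnnw => nwnWVnSnnw   [V -> W V n]
nwnWVnSnnw => nwnnVnSnnw   [W -> n]
nwnnVnSnnw => nwnnnnSnnw   [V -> n]
nwnnnnSnnw => nwnnnnnnnw   [S -> n]

S => W => Vw => WVnw => VwVnw => nwVnw => nwWVnnw => nwnVnnw => nwnVSnnw => nwnWVnSnnw => nwnnVnSnnw => nwnnnnSnnw => nwnnnnnnnw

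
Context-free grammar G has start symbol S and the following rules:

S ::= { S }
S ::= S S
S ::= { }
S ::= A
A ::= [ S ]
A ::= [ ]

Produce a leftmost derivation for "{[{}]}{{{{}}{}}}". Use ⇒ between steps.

S ⇒ SS   [S ::= S S]
SS ⇒ {S}S   [S ::= { S }]
{S}S ⇒ {A}S   [S ::= A]
{A}S ⇒ {[S]}S   [A ::= [ S ]]
{[S]}S ⇒ {[{}]}S   [S ::= { }]
{[{}]}S ⇒ {[{}]}{S}   [S ::= { S }]
{[{}]}{S} ⇒ {[{}]}{{S}}   [S ::= { S }]
{[{}]}{{S}} ⇒ {[{}]}{{SS}}   [S ::= S S]
{[{}]}{{SS}} ⇒ {[{}]}{{{S}S}}   [S ::= { S }]
{[{}]}{{{S}S}} ⇒ {[{}]}{{{{}}S}}   [S ::= { }]
{[{}]}{{{{}}S}} ⇒ {[{}]}{{{{}}{}}}   [S ::= { }]

S ⇒ SS ⇒ {S}S ⇒ {A}S ⇒ {[S]}S ⇒ {[{}]}S ⇒ {[{}]}{S} ⇒ {[{}]}{{S}} ⇒ {[{}]}{{SS}} ⇒ {[{}]}{{{S}S}} ⇒ {[{}]}{{{{}}S}} ⇒ {[{}]}{{{{}}{}}}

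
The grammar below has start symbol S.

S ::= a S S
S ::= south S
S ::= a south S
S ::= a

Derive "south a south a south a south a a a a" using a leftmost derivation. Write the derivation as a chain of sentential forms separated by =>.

S => south S => south a S S => south a south S S => south a south a south S S => south a south a south a south S S => south a south a south a south a S S S => south a south a south a south a a S S => south a south a south a south a a a S => south a south a south a south a a a a

S => south S   [S ::= south S]
south S => south a S S   [S ::= a S S]
south a S S => south a south S S   [S ::= south S]
south a south S S => south a south a south S S   [S ::= a south S]
south a south a south S S => south a south a south a south S S   [S ::= a south S]
south a south a south a south S S => south a south a south a south a S S S   [S ::= a S S]
south a south a south a south a S S S => south a south a south a south a a S S   [S ::= a]
south a south a south a south a a S S => south a south a south a south a a a S   [S ::= a]
south a south a south a south a a a S => south a south a south a south a a a a   [S ::= a]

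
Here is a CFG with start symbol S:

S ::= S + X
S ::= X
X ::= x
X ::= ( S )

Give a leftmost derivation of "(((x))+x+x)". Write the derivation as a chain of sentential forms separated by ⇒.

S ⇒ X ⇒ (S) ⇒ (S+X) ⇒ (S+X+X) ⇒ (X+X+X) ⇒ ((S)+X+X) ⇒ ((X)+X+X) ⇒ (((S))+X+X) ⇒ (((X))+X+X) ⇒ (((x))+X+X) ⇒ (((x))+x+X) ⇒ (((x))+x+x)

S ⇒ X   [S ::= X]
X ⇒ (S)   [X ::= ( S )]
(S) ⇒ (S+X)   [S ::= S + X]
(S+X) ⇒ (S+X+X)   [S ::= S + X]
(S+X+X) ⇒ (X+X+X)   [S ::= X]
(X+X+X) ⇒ ((S)+X+X)   [X ::= ( S )]
((S)+X+X) ⇒ ((X)+X+X)   [S ::= X]
((X)+X+X) ⇒ (((S))+X+X)   [X ::= ( S )]
(((S))+X+X) ⇒ (((X))+X+X)   [S ::= X]
(((X))+X+X) ⇒ (((x))+X+X)   [X ::= x]
(((x))+X+X) ⇒ (((x))+x+X)   [X ::= x]
(((x))+x+X) ⇒ (((x))+x+x)   [X ::= x]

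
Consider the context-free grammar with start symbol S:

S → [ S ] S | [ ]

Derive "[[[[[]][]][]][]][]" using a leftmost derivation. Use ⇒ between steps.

S ⇒ [S]S ⇒ [[S]S]S ⇒ [[[S]S]S]S ⇒ [[[[S]S]S]S]S ⇒ [[[[[]]S]S]S]S ⇒ [[[[[]][]]S]S]S ⇒ [[[[[]][]][]]S]S ⇒ [[[[[]][]][]][]]S ⇒ [[[[[]][]][]][]][]

S ⇒ [S]S   [S → [ S ] S]
[S]S ⇒ [[S]S]S   [S → [ S ] S]
[[S]S]S ⇒ [[[S]S]S]S   [S → [ S ] S]
[[[S]S]S]S ⇒ [[[[S]S]S]S]S   [S → [ S ] S]
[[[[S]S]S]S]S ⇒ [[[[[]]S]S]S]S   [S → [ ]]
[[[[[]]S]S]S]S ⇒ [[[[[]][]]S]S]S   [S → [ ]]
[[[[[]][]]S]S]S ⇒ [[[[[]][]][]]S]S   [S → [ ]]
[[[[[]][]][]]S]S ⇒ [[[[[]][]][]][]]S   [S → [ ]]
[[[[[]][]][]][]]S ⇒ [[[[[]][]][]][]][]   [S → [ ]]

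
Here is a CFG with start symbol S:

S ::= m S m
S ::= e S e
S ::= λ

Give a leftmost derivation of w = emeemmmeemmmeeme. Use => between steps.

S => eSe => emSme => emeSeme => emeeSeeme => emeemSmeeme => emeemmSmmeeme => emeemmmSmmmeeme => emeemmmeSemmmeeme => emeemmmeemmmeeme

S => eSe   [S ::= e S e]
eSe => emSme   [S ::= m S m]
emSme => emeSeme   [S ::= e S e]
emeSeme => emeeSeeme   [S ::= e S e]
emeeSeeme => emeemSmeeme   [S ::= m S m]
emeemSmeeme => emeemmSmmeeme   [S ::= m S m]
emeemmSmmeeme => emeemmmSmmmeeme   [S ::= m S m]
emeemmmSmmmeeme => emeemmmeSemmmeeme   [S ::= e S e]
emeemmmeSemmmeeme => emeemmmeemmmeeme   [S ::= λ]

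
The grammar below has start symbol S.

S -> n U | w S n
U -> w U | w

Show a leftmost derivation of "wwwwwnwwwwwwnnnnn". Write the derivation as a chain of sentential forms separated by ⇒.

S ⇒ wSn   [S -> w S n]
wSn ⇒ wwSnn   [S -> w S n]
wwSnn ⇒ wwwSnnn   [S -> w S n]
wwwSnnn ⇒ wwwwSnnnn   [S -> w S n]
wwwwSnnnn ⇒ wwwwwSnnnnn   [S -> w S n]
wwwwwSnnnnn ⇒ wwwwwnUnnnnn   [S -> n U]
wwwwwnUnnnnn ⇒ wwwwwnwUnnnnn   [U -> w U]
wwwwwnwUnnnnn ⇒ wwwwwnwwUnnnnn   [U -> w U]
wwwwwnwwUnnnnn ⇒ wwwwwnwwwUnnnnn   [U -> w U]
wwwwwnwwwUnnnnn ⇒ wwwwwnwwwwUnnnnn   [U -> w U]
wwwwwnwwwwUnnnnn ⇒ wwwwwnwwwwwUnnnnn   [U -> w U]
wwwwwnwwwwwUnnnnn ⇒ wwwwwnwwwwwwnnnnn   [U -> w]

S ⇒ wSn ⇒ wwSnn ⇒ wwwSnnn ⇒ wwwwSnnnn ⇒ wwwwwSnnnnn ⇒ wwwwwnUnnnnn ⇒ wwwwwnwUnnnnn ⇒ wwwwwnwwUnnnnn ⇒ wwwwwnwwwUnnnnn ⇒ wwwwwnwwwwUnnnnn ⇒ wwwwwnwwwwwUnnnnn ⇒ wwwwwnwwwwwwnnnnn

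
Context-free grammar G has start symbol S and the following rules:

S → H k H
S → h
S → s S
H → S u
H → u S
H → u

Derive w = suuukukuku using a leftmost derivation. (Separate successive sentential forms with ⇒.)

S⇒sS⇒sHkH⇒suSkH⇒suHkHkH⇒suuSkHkH⇒suuHkHkHkH⇒suuukHkHkH⇒suuukukHkH⇒suuukukukH⇒suuukukuku

S ⇒ sS   [S → s S]
sS ⇒ sHkH   [S → H k H]
sHkH ⇒ suSkH   [H → u S]
suSkH ⇒ suHkHkH   [S → H k H]
suHkHkH ⇒ suuSkHkH   [H → u S]
suuSkHkH ⇒ suuHkHkHkH   [S → H k H]
suuHkHkHkH ⇒ suuukHkHkH   [H → u]
suuukHkHkH ⇒ suuukukHkH   [H → u]
suuukukHkH ⇒ suuukukukH   [H → u]
suuukukukH ⇒ suuukukuku   [H → u]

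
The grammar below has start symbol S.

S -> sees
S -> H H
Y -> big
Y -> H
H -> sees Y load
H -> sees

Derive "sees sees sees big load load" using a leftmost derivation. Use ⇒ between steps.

S ⇒ H H ⇒ sees H ⇒ sees sees Y load ⇒ sees sees H load ⇒ sees sees sees Y load load ⇒ sees sees sees big load load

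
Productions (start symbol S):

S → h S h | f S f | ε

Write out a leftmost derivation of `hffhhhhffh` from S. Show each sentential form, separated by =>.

S => hSh => hfSfh => hffSffh => hffhShffh => hffhhShhffh => hffhhhhffh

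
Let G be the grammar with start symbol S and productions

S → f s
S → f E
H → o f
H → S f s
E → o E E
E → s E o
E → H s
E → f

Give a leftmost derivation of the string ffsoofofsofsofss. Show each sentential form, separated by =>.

S => fE   [S → f E]
fE => fHs   [E → H s]
fHs => fSfss   [H → S f s]
fSfss => ffEfss   [S → f E]
ffEfss => ffsEofss   [E → s E o]
ffsEofss => ffsoEEofss   [E → o E E]
ffsoEEofss => ffsooEEEofss   [E → o E E]
ffsooEEEofss => ffsoofEEofss   [E → f]
ffsoofEEofss => ffsoofHsEofss   [E → H s]
ffsoofHsEofss => ffsoofofsEofss   [H → o f]
ffsoofofsEofss => ffsoofofsHsofss   [E → H s]
ffsoofofsHsofss => ffsoofofsofsofss   [H → o f]

S => fE => fHs => fSfss => ffEfss => ffsEofss => ffsoEEofss => ffsooEEEofss => ffsoofEEofss => ffsoofHsEofss => ffsoofofsEofss => ffsoofofsHsofss => ffsoofofsofsofss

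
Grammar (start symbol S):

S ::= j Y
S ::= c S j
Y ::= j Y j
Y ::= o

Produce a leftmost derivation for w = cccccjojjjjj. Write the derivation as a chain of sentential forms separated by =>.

S => cSj   [S ::= c S j]
cSj => ccSjj   [S ::= c S j]
ccSjj => cccSjjj   [S ::= c S j]
cccSjjj => ccccSjjjj   [S ::= c S j]
ccccSjjjj => cccccSjjjjj   [S ::= c S j]
cccccSjjjjj => cccccjYjjjjj   [S ::= j Y]
cccccjYjjjjj => cccccjojjjjj   [Y ::= o]

S => cSj => ccSjj => cccSjjj => ccccSjjjj => cccccSjjjjj => cccccjYjjjjj => cccccjojjjjj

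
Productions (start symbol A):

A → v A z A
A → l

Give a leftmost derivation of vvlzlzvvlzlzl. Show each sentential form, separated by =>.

A => vAzA => vvAzAzA => vvlzAzA => vvlzlzA => vvlzlzvAzA => vvlzlzvvAzAzA => vvlzlzvvlzAzA => vvlzlzvvlzlzA => vvlzlzvvlzlzl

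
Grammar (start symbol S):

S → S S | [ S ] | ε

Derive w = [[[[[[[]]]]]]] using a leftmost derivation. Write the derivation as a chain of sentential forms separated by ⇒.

S⇒[S]⇒[SS]⇒[SSS]⇒[[S]SS]⇒[[[S]]SS]⇒[[[[S]]]SS]⇒[[[[[S]]]]SS]⇒[[[[[[S]]]]]SS]⇒[[[[[[[S]]]]]]SS]⇒[[[[[[[]]]]]]SS]⇒[[[[[[[]]]]]]S]⇒[[[[[[[]]]]]]]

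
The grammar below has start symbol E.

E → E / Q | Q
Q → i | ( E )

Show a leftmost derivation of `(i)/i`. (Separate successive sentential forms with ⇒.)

E ⇒ E/Q ⇒ Q/Q ⇒ (E)/Q ⇒ (Q)/Q ⇒ (i)/Q ⇒ (i)/i

E ⇒ E/Q   [E → E / Q]
E/Q ⇒ Q/Q   [E → Q]
Q/Q ⇒ (E)/Q   [Q → ( E )]
(E)/Q ⇒ (Q)/Q   [E → Q]
(Q)/Q ⇒ (i)/Q   [Q → i]
(i)/Q ⇒ (i)/i   [Q → i]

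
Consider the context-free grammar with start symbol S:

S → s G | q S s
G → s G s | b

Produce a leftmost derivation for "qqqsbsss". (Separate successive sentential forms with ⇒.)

S ⇒ qSs ⇒ qqSss ⇒ qqqSsss ⇒ qqqsGsss ⇒ qqqsbsss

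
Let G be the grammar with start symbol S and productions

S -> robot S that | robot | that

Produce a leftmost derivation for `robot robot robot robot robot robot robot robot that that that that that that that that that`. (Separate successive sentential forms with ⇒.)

S ⇒ robot S that ⇒ robot robot S that that ⇒ robot robot robot S that that that ⇒ robot robot robot robot S that that that that ⇒ robot robot robot robot robot S that that that that that ⇒ robot robot robot robot robot robot S that that that that that that ⇒ robot robot robot robot robot robot robot S that that that that that that that ⇒ robot robot robot robot robot robot robot robot S that that that that that that that that ⇒ robot robot robot robot robot robot robot robot that that that that that that that that that

S ⇒ robot S that   [S -> robot S that]
robot S that ⇒ robot robot S that that   [S -> robot S that]
robot robot S that that ⇒ robot robot robot S that that that   [S -> robot S that]
robot robot robot S that that that ⇒ robot robot robot robot S that that that that   [S -> robot S that]
robot robot robot robot S that that that that ⇒ robot robot robot robot robot S that that that that that   [S -> robot S that]
robot robot robot robot robot S that that that that that ⇒ robot robot robot robot robot robot S that that that that that that   [S -> robot S that]
robot robot robot robot robot robot S that that that that that that ⇒ robot robot robot robot robot robot robot S that that that that that that that   [S -> robot S that]
robot robot robot robot robot robot robot S that that that that that that that ⇒ robot robot robot robot robot robot robot robot S that that that that that that that that   [S -> robot S that]
robot robot robot robot robot robot robot robot S that that that that that that that that ⇒ robot robot robot robot robot robot robot robot that that that that that that that that that   [S -> that]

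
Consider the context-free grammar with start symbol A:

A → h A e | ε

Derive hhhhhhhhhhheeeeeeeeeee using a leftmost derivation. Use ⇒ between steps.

A ⇒ hAe ⇒ hhAee ⇒ hhhAeee ⇒ hhhhAeeee ⇒ hhhhhAeeeee ⇒ hhhhhhAeeeeee ⇒ hhhhhhhAeeeeeee ⇒ hhhhhhhhAeeeeeeee ⇒ hhhhhhhhhAeeeeeeeee ⇒ hhhhhhhhhhAeeeeeeeeee ⇒ hhhhhhhhhhhAeeeeeeeeeee ⇒ hhhhhhhhhhheeeeeeeeeee

A ⇒ hAe   [A → h A e]
hAe ⇒ hhAee   [A → h A e]
hhAee ⇒ hhhAeee   [A → h A e]
hhhAeee ⇒ hhhhAeeee   [A → h A e]
hhhhAeeee ⇒ hhhhhAeeeee   [A → h A e]
hhhhhAeeeee ⇒ hhhhhhAeeeeee   [A → h A e]
hhhhhhAeeeeee ⇒ hhhhhhhAeeeeeee   [A → h A e]
hhhhhhhAeeeeeee ⇒ hhhhhhhhAeeeeeeee   [A → h A e]
hhhhhhhhAeeeeeeee ⇒ hhhhhhhhhAeeeeeeeee   [A → h A e]
hhhhhhhhhAeeeeeeeee ⇒ hhhhhhhhhhAeeeeeeeeee   [A → h A e]
hhhhhhhhhhAeeeeeeeeee ⇒ hhhhhhhhhhhAeeeeeeeeeee   [A → h A e]
hhhhhhhhhhhAeeeeeeeeeee ⇒ hhhhhhhhhhheeeeeeeeeee   [A → ε]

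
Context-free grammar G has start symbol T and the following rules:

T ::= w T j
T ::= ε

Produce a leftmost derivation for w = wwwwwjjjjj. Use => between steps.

T => wTj   [T ::= w T j]
wTj => wwTjj   [T ::= w T j]
wwTjj => wwwTjjj   [T ::= w T j]
wwwTjjj => wwwwTjjjj   [T ::= w T j]
wwwwTjjjj => wwwwwTjjjjj   [T ::= w T j]
wwwwwTjjjjj => wwwwwjjjjj   [T ::= ε]

T => wTj => wwTjj => wwwTjjj => wwwwTjjjj => wwwwwTjjjjj => wwwwwjjjjj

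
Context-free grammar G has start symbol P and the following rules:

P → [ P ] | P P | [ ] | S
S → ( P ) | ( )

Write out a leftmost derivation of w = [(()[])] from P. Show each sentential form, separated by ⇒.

P⇒[P]⇒[S]⇒[(P)]⇒[(PP)]⇒[(SP)]⇒[(()P)]⇒[(()[])]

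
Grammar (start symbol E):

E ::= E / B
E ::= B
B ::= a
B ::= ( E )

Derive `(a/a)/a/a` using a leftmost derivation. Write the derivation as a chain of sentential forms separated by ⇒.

E ⇒ E/B   [E ::= E / B]
E/B ⇒ E/B/B   [E ::= E / B]
E/B/B ⇒ B/B/B   [E ::= B]
B/B/B ⇒ (E)/B/B   [B ::= ( E )]
(E)/B/B ⇒ (E/B)/B/B   [E ::= E / B]
(E/B)/B/B ⇒ (B/B)/B/B   [E ::= B]
(B/B)/B/B ⇒ (a/B)/B/B   [B ::= a]
(a/B)/B/B ⇒ (a/a)/B/B   [B ::= a]
(a/a)/B/B ⇒ (a/a)/a/B   [B ::= a]
(a/a)/a/B ⇒ (a/a)/a/a   [B ::= a]

E⇒E/B⇒E/B/B⇒B/B/B⇒(E)/B/B⇒(E/B)/B/B⇒(B/B)/B/B⇒(a/B)/B/B⇒(a/a)/B/B⇒(a/a)/a/B⇒(a/a)/a/a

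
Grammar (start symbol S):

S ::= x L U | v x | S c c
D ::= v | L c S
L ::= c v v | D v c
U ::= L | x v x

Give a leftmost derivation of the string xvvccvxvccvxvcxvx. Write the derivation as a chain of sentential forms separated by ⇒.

S ⇒ xLU ⇒ xDvcU ⇒ xLcSvcU ⇒ xDvccSvcU ⇒ xLcSvccSvcU ⇒ xDvccSvccSvcU ⇒ xvvccSvccSvcU ⇒ xvvccvxvccSvcU ⇒ xvvccvxvccvxvcU ⇒ xvvccvxvccvxvcxvx

S ⇒ xLU   [S ::= x L U]
xLU ⇒ xDvcU   [L ::= D v c]
xDvcU ⇒ xLcSvcU   [D ::= L c S]
xLcSvcU ⇒ xDvccSvcU   [L ::= D v c]
xDvccSvcU ⇒ xLcSvccSvcU   [D ::= L c S]
xLcSvccSvcU ⇒ xDvccSvccSvcU   [L ::= D v c]
xDvccSvccSvcU ⇒ xvvccSvccSvcU   [D ::= v]
xvvccSvccSvcU ⇒ xvvccvxvccSvcU   [S ::= v x]
xvvccvxvccSvcU ⇒ xvvccvxvccvxvcU   [S ::= v x]
xvvccvxvccvxvcU ⇒ xvvccvxvccvxvcxvx   [U ::= x v x]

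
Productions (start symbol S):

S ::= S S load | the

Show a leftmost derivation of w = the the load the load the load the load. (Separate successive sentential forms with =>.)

S => S S load   [S ::= S S load]
S S load => S S load S load   [S ::= S S load]
S S load S load => S S load S load S load   [S ::= S S load]
S S load S load S load => S S load S load S load S load   [S ::= S S load]
S S load S load S load S load => the S load S load S load S load   [S ::= the]
the S load S load S load S load => the the load S load S load S load   [S ::= the]
the the load S load S load S load => the the load the load S load S load   [S ::= the]
the the load the load S load S load => the the load the load the load S load   [S ::= the]
the the load the load the load S load => the the load the load the load the load   [S ::= the]

S => S S load => S S load S load => S S load S load S load => S S load S load S load S load => the S load S load S load S load => the the load S load S load S load => the the load the load S load S load => the the load the load the load S load => the the load the load the load the load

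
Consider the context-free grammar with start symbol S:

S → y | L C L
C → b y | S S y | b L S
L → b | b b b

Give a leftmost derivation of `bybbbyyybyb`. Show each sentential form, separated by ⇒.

S ⇒ LCL ⇒ bCL ⇒ bSSyL ⇒ bySyL ⇒ byLCLyL ⇒ bybbbCLyL ⇒ bybbbSSyLyL ⇒ bybbbySyLyL ⇒ bybbbyyyLyL ⇒ bybbbyyybyL ⇒ bybbbyyybyb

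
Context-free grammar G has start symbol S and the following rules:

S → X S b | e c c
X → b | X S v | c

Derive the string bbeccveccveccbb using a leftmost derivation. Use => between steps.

S => XSb => bSb => bXSbb => bXSvSbb => bXSvSvSbb => bbSvSvSbb => bbeccvSvSbb => bbeccveccvSbb => bbeccveccveccbb

S => XSb   [S → X S b]
XSb => bSb   [X → b]
bSb => bXSbb   [S → X S b]
bXSbb => bXSvSbb   [X → X S v]
bXSvSbb => bXSvSvSbb   [X → X S v]
bXSvSvSbb => bbSvSvSbb   [X → b]
bbSvSvSbb => bbeccvSvSbb   [S → e c c]
bbeccvSvSbb => bbeccveccvSbb   [S → e c c]
bbeccveccvSbb => bbeccveccveccbb   [S → e c c]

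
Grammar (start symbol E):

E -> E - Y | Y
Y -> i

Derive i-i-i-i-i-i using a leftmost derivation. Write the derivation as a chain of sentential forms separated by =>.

E => E-Y   [E -> E - Y]
E-Y => E-Y-Y   [E -> E - Y]
E-Y-Y => E-Y-Y-Y   [E -> E - Y]
E-Y-Y-Y => E-Y-Y-Y-Y   [E -> E - Y]
E-Y-Y-Y-Y => E-Y-Y-Y-Y-Y   [E -> E - Y]
E-Y-Y-Y-Y-Y => Y-Y-Y-Y-Y-Y   [E -> Y]
Y-Y-Y-Y-Y-Y => i-Y-Y-Y-Y-Y   [Y -> i]
i-Y-Y-Y-Y-Y => i-i-Y-Y-Y-Y   [Y -> i]
i-i-Y-Y-Y-Y => i-i-i-Y-Y-Y   [Y -> i]
i-i-i-Y-Y-Y => i-i-i-i-Y-Y   [Y -> i]
i-i-i-i-Y-Y => i-i-i-i-i-Y   [Y -> i]
i-i-i-i-i-Y => i-i-i-i-i-i   [Y -> i]

E => E-Y => E-Y-Y => E-Y-Y-Y => E-Y-Y-Y-Y => E-Y-Y-Y-Y-Y => Y-Y-Y-Y-Y-Y => i-Y-Y-Y-Y-Y => i-i-Y-Y-Y-Y => i-i-i-Y-Y-Y => i-i-i-i-Y-Y => i-i-i-i-i-Y => i-i-i-i-i-i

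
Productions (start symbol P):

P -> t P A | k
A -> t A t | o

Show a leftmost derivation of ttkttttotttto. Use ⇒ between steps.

P ⇒ tPA   [P -> t P A]
tPA ⇒ ttPAA   [P -> t P A]
ttPAA ⇒ ttkAA   [P -> k]
ttkAA ⇒ ttktAtA   [A -> t A t]
ttktAtA ⇒ ttkttAttA   [A -> t A t]
ttkttAttA ⇒ ttktttAtttA   [A -> t A t]
ttktttAtttA ⇒ ttkttttAttttA   [A -> t A t]
ttkttttAttttA ⇒ ttkttttottttA   [A -> o]
ttkttttottttA ⇒ ttkttttotttto   [A -> o]

P ⇒ tPA ⇒ ttPAA ⇒ ttkAA ⇒ ttktAtA ⇒ ttkttAttA ⇒ ttktttAtttA ⇒ ttkttttAttttA ⇒ ttkttttottttA ⇒ ttkttttotttto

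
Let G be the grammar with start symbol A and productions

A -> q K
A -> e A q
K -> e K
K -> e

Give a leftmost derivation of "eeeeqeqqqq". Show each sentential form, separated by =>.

A => eAq => eeAqq => eeeAqqq => eeeeAqqqq => eeeeqKqqqq => eeeeqeqqqq

A => eAq   [A -> e A q]
eAq => eeAqq   [A -> e A q]
eeAqq => eeeAqqq   [A -> e A q]
eeeAqqq => eeeeAqqqq   [A -> e A q]
eeeeAqqqq => eeeeqKqqqq   [A -> q K]
eeeeqKqqqq => eeeeqeqqqq   [K -> e]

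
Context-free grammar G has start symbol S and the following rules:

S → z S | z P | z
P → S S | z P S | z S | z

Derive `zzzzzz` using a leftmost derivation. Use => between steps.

S => zP => zzPS => zzzS => zzzzP => zzzzzS => zzzzzz

S => zP   [S → z P]
zP => zzPS   [P → z P S]
zzPS => zzzS   [P → z]
zzzS => zzzzP   [S → z P]
zzzzP => zzzzzS   [P → z S]
zzzzzS => zzzzzz   [S → z]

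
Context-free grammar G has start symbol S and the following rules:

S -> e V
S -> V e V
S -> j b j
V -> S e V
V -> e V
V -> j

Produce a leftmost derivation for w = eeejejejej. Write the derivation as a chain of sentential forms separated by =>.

S => VeV => SeVeV => VeVeVeV => eVeVeVeV => eeVeVeVeV => eeeVeVeVeV => eeejeVeVeV => eeejejeVeV => eeejejejeV => eeejejejej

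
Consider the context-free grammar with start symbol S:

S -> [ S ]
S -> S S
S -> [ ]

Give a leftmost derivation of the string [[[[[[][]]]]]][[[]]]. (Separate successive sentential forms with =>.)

S => SS   [S -> S S]
SS => [S]S   [S -> [ S ]]
[S]S => [[S]]S   [S -> [ S ]]
[[S]]S => [[[S]]]S   [S -> [ S ]]
[[[S]]]S => [[[[S]]]]S   [S -> [ S ]]
[[[[S]]]]S => [[[[[S]]]]]S   [S -> [ S ]]
[[[[[S]]]]]S => [[[[[SS]]]]]S   [S -> S S]
[[[[[SS]]]]]S => [[[[[[]S]]]]]S   [S -> [ ]]
[[[[[[]S]]]]]S => [[[[[[][]]]]]]S   [S -> [ ]]
[[[[[[][]]]]]]S => [[[[[[][]]]]]][S]   [S -> [ S ]]
[[[[[[][]]]]]][S] => [[[[[[][]]]]]][[S]]   [S -> [ S ]]
[[[[[[][]]]]]][[S]] => [[[[[[][]]]]]][[[]]]   [S -> [ ]]

S => SS => [S]S => [[S]]S => [[[S]]]S => [[[[S]]]]S => [[[[[S]]]]]S => [[[[[SS]]]]]S => [[[[[[]S]]]]]S => [[[[[[][]]]]]]S => [[[[[[][]]]]]][S] => [[[[[[][]]]]]][[S]] => [[[[[[][]]]]]][[[]]]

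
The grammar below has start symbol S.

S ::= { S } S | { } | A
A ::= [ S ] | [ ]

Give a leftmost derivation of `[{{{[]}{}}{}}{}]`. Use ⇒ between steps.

S⇒A⇒[S]⇒[{S}S]⇒[{{S}S}S]⇒[{{{S}S}S}S]⇒[{{{A}S}S}S]⇒[{{{[]}S}S}S]⇒[{{{[]}{}}S}S]⇒[{{{[]}{}}{}}S]⇒[{{{[]}{}}{}}{}]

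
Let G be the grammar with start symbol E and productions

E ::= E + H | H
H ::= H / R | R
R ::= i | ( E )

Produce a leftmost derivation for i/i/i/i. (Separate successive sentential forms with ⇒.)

E ⇒ H ⇒ H/R ⇒ H/R/R ⇒ H/R/R/R ⇒ R/R/R/R ⇒ i/R/R/R ⇒ i/i/R/R ⇒ i/i/i/R ⇒ i/i/i/i

E ⇒ H   [E ::= H]
H ⇒ H/R   [H ::= H / R]
H/R ⇒ H/R/R   [H ::= H / R]
H/R/R ⇒ H/R/R/R   [H ::= H / R]
H/R/R/R ⇒ R/R/R/R   [H ::= R]
R/R/R/R ⇒ i/R/R/R   [R ::= i]
i/R/R/R ⇒ i/i/R/R   [R ::= i]
i/i/R/R ⇒ i/i/i/R   [R ::= i]
i/i/i/R ⇒ i/i/i/i   [R ::= i]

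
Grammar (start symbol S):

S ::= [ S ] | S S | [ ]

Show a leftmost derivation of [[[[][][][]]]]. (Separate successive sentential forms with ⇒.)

S ⇒ [S] ⇒ [[S]] ⇒ [[[S]]] ⇒ [[[SS]]] ⇒ [[[SSS]]] ⇒ [[[[]SS]]] ⇒ [[[[][]S]]] ⇒ [[[[][]SS]]] ⇒ [[[[][][]S]]] ⇒ [[[[][][][]]]]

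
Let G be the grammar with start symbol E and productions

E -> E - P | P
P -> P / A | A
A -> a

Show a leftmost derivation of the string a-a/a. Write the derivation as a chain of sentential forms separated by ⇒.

E ⇒ E-P   [E -> E - P]
E-P ⇒ P-P   [E -> P]
P-P ⇒ A-P   [P -> A]
A-P ⇒ a-P   [A -> a]
a-P ⇒ a-P/A   [P -> P / A]
a-P/A ⇒ a-A/A   [P -> A]
a-A/A ⇒ a-a/A   [A -> a]
a-a/A ⇒ a-a/a   [A -> a]

E⇒E-P⇒P-P⇒A-P⇒a-P⇒a-P/A⇒a-A/A⇒a-a/A⇒a-a/a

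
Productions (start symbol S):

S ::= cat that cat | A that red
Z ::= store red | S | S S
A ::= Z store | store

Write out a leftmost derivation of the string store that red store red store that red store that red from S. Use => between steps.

S => A that red => Z store that red => S S store that red => A that red S store that red => store that red S store that red => store that red A that red store that red => store that red Z store that red store that red => store that red store red store that red store that red

S => A that red   [S ::= A that red]
A that red => Z store that red   [A ::= Z store]
Z store that red => S S store that red   [Z ::= S S]
S S store that red => A that red S store that red   [S ::= A that red]
A that red S store that red => store that red S store that red   [A ::= store]
store that red S store that red => store that red A that red store that red   [S ::= A that red]
store that red A that red store that red => store that red Z store that red store that red   [A ::= Z store]
store that red Z store that red store that red => store that red store red store that red store that red   [Z ::= store red]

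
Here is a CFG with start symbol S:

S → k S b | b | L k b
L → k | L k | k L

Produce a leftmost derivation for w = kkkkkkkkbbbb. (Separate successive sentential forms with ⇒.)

S ⇒ kSb   [S → k S b]
kSb ⇒ kkSbb   [S → k S b]
kkSbb ⇒ kkkSbbb   [S → k S b]
kkkSbbb ⇒ kkkLkbbbb   [S → L k b]
kkkLkbbbb ⇒ kkkLkkbbbb   [L → L k]
kkkLkkbbbb ⇒ kkkkLkkbbbb   [L → k L]
kkkkLkkbbbb ⇒ kkkkLkkkbbbb   [L → L k]
kkkkLkkkbbbb ⇒ kkkkkkkkbbbb   [L → k]

S ⇒ kSb ⇒ kkSbb ⇒ kkkSbbb ⇒ kkkLkbbbb ⇒ kkkLkkbbbb ⇒ kkkkLkkbbbb ⇒ kkkkLkkkbbbb ⇒ kkkkkkkkbbbb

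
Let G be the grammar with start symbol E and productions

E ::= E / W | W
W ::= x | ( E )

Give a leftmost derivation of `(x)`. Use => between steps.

E => W   [E ::= W]
W => (E)   [W ::= ( E )]
(E) => (W)   [E ::= W]
(W) => (x)   [W ::= x]

E => W => (E) => (W) => (x)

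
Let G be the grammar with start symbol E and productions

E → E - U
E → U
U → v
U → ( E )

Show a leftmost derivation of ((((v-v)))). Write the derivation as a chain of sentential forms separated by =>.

E => U   [E → U]
U => (E)   [U → ( E )]
(E) => (U)   [E → U]
(U) => ((E))   [U → ( E )]
((E)) => ((U))   [E → U]
((U)) => (((E)))   [U → ( E )]
(((E))) => (((U)))   [E → U]
(((U))) => ((((E))))   [U → ( E )]
((((E)))) => ((((E-U))))   [E → E - U]
((((E-U)))) => ((((U-U))))   [E → U]
((((U-U)))) => ((((v-U))))   [U → v]
((((v-U)))) => ((((v-v))))   [U → v]

E=>U=>(E)=>(U)=>((E))=>((U))=>(((E)))=>(((U)))=>((((E))))=>((((E-U))))=>((((U-U))))=>((((v-U))))=>((((v-v))))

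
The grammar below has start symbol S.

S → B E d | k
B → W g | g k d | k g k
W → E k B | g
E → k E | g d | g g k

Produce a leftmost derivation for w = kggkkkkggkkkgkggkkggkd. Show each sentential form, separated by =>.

S=>BEd=>WgEd=>EkBgEd=>kEkBgEd=>kggkkBgEd=>kggkkWggEd=>kggkkEkBggEd=>kggkkkEkBggEd=>kggkkkkEkBggEd=>kggkkkkggkkBggEd=>kggkkkkggkkkgkggEd=>kggkkkkggkkkgkggkEd=>kggkkkkggkkkgkggkkEd=>kggkkkkggkkkgkggkkggkd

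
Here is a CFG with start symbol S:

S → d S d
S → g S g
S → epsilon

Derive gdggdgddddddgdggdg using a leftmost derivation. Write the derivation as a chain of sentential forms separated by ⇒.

S ⇒ gSg ⇒ gdSdg ⇒ gdgSgdg ⇒ gdggSggdg ⇒ gdggdSdggdg ⇒ gdggdgSgdggdg ⇒ gdggdgdSdgdggdg ⇒ gdggdgddSddgdggdg ⇒ gdggdgdddSdddgdggdg ⇒ gdggdgddddddgdggdg

S ⇒ gSg   [S → g S g]
gSg ⇒ gdSdg   [S → d S d]
gdSdg ⇒ gdgSgdg   [S → g S g]
gdgSgdg ⇒ gdggSggdg   [S → g S g]
gdggSggdg ⇒ gdggdSdggdg   [S → d S d]
gdggdSdggdg ⇒ gdggdgSgdggdg   [S → g S g]
gdggdgSgdggdg ⇒ gdggdgdSdgdggdg   [S → d S d]
gdggdgdSdgdggdg ⇒ gdggdgddSddgdggdg   [S → d S d]
gdggdgddSddgdggdg ⇒ gdggdgdddSdddgdggdg   [S → d S d]
gdggdgdddSdddgdggdg ⇒ gdggdgddddddgdggdg   [S → epsilon]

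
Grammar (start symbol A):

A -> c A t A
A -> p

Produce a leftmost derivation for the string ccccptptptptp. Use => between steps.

A=>cAtA=>ccAtAtA=>cccAtAtAtA=>ccccAtAtAtAtA=>ccccptAtAtAtA=>ccccptptAtAtA=>ccccptptptAtA=>ccccptptptptA=>ccccptptptptp

A => cAtA   [A -> c A t A]
cAtA => ccAtAtA   [A -> c A t A]
ccAtAtA => cccAtAtAtA   [A -> c A t A]
cccAtAtAtA => ccccAtAtAtAtA   [A -> c A t A]
ccccAtAtAtAtA => ccccptAtAtAtA   [A -> p]
ccccptAtAtAtA => ccccptptAtAtA   [A -> p]
ccccptptAtAtA => ccccptptptAtA   [A -> p]
ccccptptptAtA => ccccptptptptA   [A -> p]
ccccptptptptA => ccccptptptptp   [A -> p]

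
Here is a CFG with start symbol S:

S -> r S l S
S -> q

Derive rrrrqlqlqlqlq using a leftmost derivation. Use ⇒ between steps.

S ⇒ rSlS   [S -> r S l S]
rSlS ⇒ rrSlSlS   [S -> r S l S]
rrSlSlS ⇒ rrrSlSlSlS   [S -> r S l S]
rrrSlSlSlS ⇒ rrrrSlSlSlSlS   [S -> r S l S]
rrrrSlSlSlSlS ⇒ rrrrqlSlSlSlS   [S -> q]
rrrrqlSlSlSlS ⇒ rrrrqlqlSlSlS   [S -> q]
rrrrqlqlSlSlS ⇒ rrrrqlqlqlSlS   [S -> q]
rrrrqlqlqlSlS ⇒ rrrrqlqlqlqlS   [S -> q]
rrrrqlqlqlqlS ⇒ rrrrqlqlqlqlq   [S -> q]

S ⇒ rSlS ⇒ rrSlSlS ⇒ rrrSlSlSlS ⇒ rrrrSlSlSlSlS ⇒ rrrrqlSlSlSlS ⇒ rrrrqlqlSlSlS ⇒ rrrrqlqlqlSlS ⇒ rrrrqlqlqlqlS ⇒ rrrrqlqlqlqlq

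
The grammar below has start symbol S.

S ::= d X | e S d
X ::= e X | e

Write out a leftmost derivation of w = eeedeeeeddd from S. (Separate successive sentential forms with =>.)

S => eSd   [S ::= e S d]
eSd => eeSdd   [S ::= e S d]
eeSdd => eeeSddd   [S ::= e S d]
eeeSddd => eeedXddd   [S ::= d X]
eeedXddd => eeedeXddd   [X ::= e X]
eeedeXddd => eeedeeXddd   [X ::= e X]
eeedeeXddd => eeedeeeXddd   [X ::= e X]
eeedeeeXddd => eeedeeeeddd   [X ::= e]

S => eSd => eeSdd => eeeSddd => eeedXddd => eeedeXddd => eeedeeXddd => eeedeeeXddd => eeedeeeeddd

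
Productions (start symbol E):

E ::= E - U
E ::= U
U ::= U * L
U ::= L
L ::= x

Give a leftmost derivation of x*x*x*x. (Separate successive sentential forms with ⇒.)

E ⇒ U ⇒ U*L ⇒ U*L*L ⇒ U*L*L*L ⇒ L*L*L*L ⇒ x*L*L*L ⇒ x*x*L*L ⇒ x*x*x*L ⇒ x*x*x*x

E ⇒ U   [E ::= U]
U ⇒ U*L   [U ::= U * L]
U*L ⇒ U*L*L   [U ::= U * L]
U*L*L ⇒ U*L*L*L   [U ::= U * L]
U*L*L*L ⇒ L*L*L*L   [U ::= L]
L*L*L*L ⇒ x*L*L*L   [L ::= x]
x*L*L*L ⇒ x*x*L*L   [L ::= x]
x*x*L*L ⇒ x*x*x*L   [L ::= x]
x*x*x*L ⇒ x*x*x*x   [L ::= x]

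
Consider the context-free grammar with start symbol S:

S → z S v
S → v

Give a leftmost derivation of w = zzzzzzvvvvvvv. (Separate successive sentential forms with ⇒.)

S ⇒ zSv   [S → z S v]
zSv ⇒ zzSvv   [S → z S v]
zzSvv ⇒ zzzSvvv   [S → z S v]
zzzSvvv ⇒ zzzzSvvvv   [S → z S v]
zzzzSvvvv ⇒ zzzzzSvvvvv   [S → z S v]
zzzzzSvvvvv ⇒ zzzzzzSvvvvvv   [S → z S v]
zzzzzzSvvvvvv ⇒ zzzzzzvvvvvvv   [S → v]

S⇒zSv⇒zzSvv⇒zzzSvvv⇒zzzzSvvvv⇒zzzzzSvvvvv⇒zzzzzzSvvvvvv⇒zzzzzzvvvvvvv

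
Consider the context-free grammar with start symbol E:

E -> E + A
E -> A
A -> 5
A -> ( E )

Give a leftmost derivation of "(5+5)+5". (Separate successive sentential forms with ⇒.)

E⇒E+A⇒A+A⇒(E)+A⇒(E+A)+A⇒(A+A)+A⇒(5+A)+A⇒(5+5)+A⇒(5+5)+5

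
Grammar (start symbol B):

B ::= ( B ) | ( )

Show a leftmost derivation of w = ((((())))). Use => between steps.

B => (B) => ((B)) => (((B))) => ((((B)))) => ((((()))))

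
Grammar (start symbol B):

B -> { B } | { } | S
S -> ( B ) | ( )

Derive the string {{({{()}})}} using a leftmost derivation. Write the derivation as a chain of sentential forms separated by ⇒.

B ⇒ {B}   [B -> { B }]
{B} ⇒ {{B}}   [B -> { B }]
{{B}} ⇒ {{S}}   [B -> S]
{{S}} ⇒ {{(B)}}   [S -> ( B )]
{{(B)}} ⇒ {{({B})}}   [B -> { B }]
{{({B})}} ⇒ {{({{B}})}}   [B -> { B }]
{{({{B}})}} ⇒ {{({{S}})}}   [B -> S]
{{({{S}})}} ⇒ {{({{()}})}}   [S -> ( )]

B⇒{B}⇒{{B}}⇒{{S}}⇒{{(B)}}⇒{{({B})}}⇒{{({{B}})}}⇒{{({{S}})}}⇒{{({{()}})}}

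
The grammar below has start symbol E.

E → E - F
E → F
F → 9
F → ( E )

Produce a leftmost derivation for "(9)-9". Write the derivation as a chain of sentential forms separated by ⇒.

E ⇒ E-F   [E → E - F]
E-F ⇒ F-F   [E → F]
F-F ⇒ (E)-F   [F → ( E )]
(E)-F ⇒ (F)-F   [E → F]
(F)-F ⇒ (9)-F   [F → 9]
(9)-F ⇒ (9)-9   [F → 9]

E ⇒ E-F ⇒ F-F ⇒ (E)-F ⇒ (F)-F ⇒ (9)-F ⇒ (9)-9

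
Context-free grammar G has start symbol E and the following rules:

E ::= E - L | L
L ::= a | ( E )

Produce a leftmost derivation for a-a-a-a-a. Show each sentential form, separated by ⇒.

E⇒E-L⇒E-L-L⇒E-L-L-L⇒E-L-L-L-L⇒L-L-L-L-L⇒a-L-L-L-L⇒a-a-L-L-L⇒a-a-a-L-L⇒a-a-a-a-L⇒a-a-a-a-a

E ⇒ E-L   [E ::= E - L]
E-L ⇒ E-L-L   [E ::= E - L]
E-L-L ⇒ E-L-L-L   [E ::= E - L]
E-L-L-L ⇒ E-L-L-L-L   [E ::= E - L]
E-L-L-L-L ⇒ L-L-L-L-L   [E ::= L]
L-L-L-L-L ⇒ a-L-L-L-L   [L ::= a]
a-L-L-L-L ⇒ a-a-L-L-L   [L ::= a]
a-a-L-L-L ⇒ a-a-a-L-L   [L ::= a]
a-a-a-L-L ⇒ a-a-a-a-L   [L ::= a]
a-a-a-a-L ⇒ a-a-a-a-a   [L ::= a]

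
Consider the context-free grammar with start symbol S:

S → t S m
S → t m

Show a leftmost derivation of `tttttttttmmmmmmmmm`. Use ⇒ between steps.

S ⇒ tSm ⇒ ttSmm ⇒ tttSmmm ⇒ ttttSmmmm ⇒ tttttSmmmmm ⇒ ttttttSmmmmmm ⇒ tttttttSmmmmmmm ⇒ ttttttttSmmmmmmmm ⇒ tttttttttmmmmmmmmm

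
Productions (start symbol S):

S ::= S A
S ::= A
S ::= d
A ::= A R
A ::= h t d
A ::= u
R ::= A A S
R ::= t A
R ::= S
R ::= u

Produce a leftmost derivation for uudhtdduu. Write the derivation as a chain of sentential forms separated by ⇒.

S⇒A⇒AR⇒ARR⇒ARRR⇒uRRR⇒uAASRR⇒uARASRR⇒uuRASRR⇒uuSASRR⇒uudASRR⇒uudhtdSRR⇒uudhtddRR⇒uudhtdduR⇒uudhtdduu

S ⇒ A   [S ::= A]
A ⇒ AR   [A ::= A R]
AR ⇒ ARR   [A ::= A R]
ARR ⇒ ARRR   [A ::= A R]
ARRR ⇒ uRRR   [A ::= u]
uRRR ⇒ uAASRR   [R ::= A A S]
uAASRR ⇒ uARASRR   [A ::= A R]
uARASRR ⇒ uuRASRR   [A ::= u]
uuRASRR ⇒ uuSASRR   [R ::= S]
uuSASRR ⇒ uudASRR   [S ::= d]
uudASRR ⇒ uudhtdSRR   [A ::= h t d]
uudhtdSRR ⇒ uudhtddRR   [S ::= d]
uudhtddRR ⇒ uudhtdduR   [R ::= u]
uudhtdduR ⇒ uudhtdduu   [R ::= u]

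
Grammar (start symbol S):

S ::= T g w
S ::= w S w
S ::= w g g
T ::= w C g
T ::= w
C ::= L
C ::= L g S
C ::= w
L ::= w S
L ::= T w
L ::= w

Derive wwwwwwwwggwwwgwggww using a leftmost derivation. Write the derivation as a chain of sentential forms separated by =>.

S=>wSw=>wTgww=>wwCggww=>wwLggww=>wwTwggww=>wwwCgwggww=>wwwLgwggww=>wwwwSgwggww=>wwwwwSwgwggww=>wwwwwwSwwgwggww=>wwwwwwTgwwwgwggww=>wwwwwwwCggwwwgwggww=>wwwwwwwwggwwwgwggww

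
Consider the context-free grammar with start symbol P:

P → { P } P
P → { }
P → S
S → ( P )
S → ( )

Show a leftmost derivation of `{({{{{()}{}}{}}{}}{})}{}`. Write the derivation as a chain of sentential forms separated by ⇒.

P ⇒ {P}P ⇒ {S}P ⇒ {(P)}P ⇒ {({P}P)}P ⇒ {({{P}P}P)}P ⇒ {({{{P}P}P}P)}P ⇒ {({{{{P}P}P}P}P)}P ⇒ {({{{{S}P}P}P}P)}P ⇒ {({{{{()}P}P}P}P)}P ⇒ {({{{{()}{}}P}P}P)}P ⇒ {({{{{()}{}}{}}P}P)}P ⇒ {({{{{()}{}}{}}{}}P)}P ⇒ {({{{{()}{}}{}}{}}{})}P ⇒ {({{{{()}{}}{}}{}}{})}{}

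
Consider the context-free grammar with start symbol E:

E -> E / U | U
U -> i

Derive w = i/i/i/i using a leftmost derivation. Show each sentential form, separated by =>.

E => E/U => E/U/U => E/U/U/U => U/U/U/U => i/U/U/U => i/i/U/U => i/i/i/U => i/i/i/i

E => E/U   [E -> E / U]
E/U => E/U/U   [E -> E / U]
E/U/U => E/U/U/U   [E -> E / U]
E/U/U/U => U/U/U/U   [E -> U]
U/U/U/U => i/U/U/U   [U -> i]
i/U/U/U => i/i/U/U   [U -> i]
i/i/U/U => i/i/i/U   [U -> i]
i/i/i/U => i/i/i/i   [U -> i]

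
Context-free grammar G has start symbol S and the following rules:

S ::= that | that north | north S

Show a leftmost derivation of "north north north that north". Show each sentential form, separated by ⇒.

S ⇒ north S ⇒ north north S ⇒ north north north S ⇒ north north north that north

S ⇒ north S   [S ::= north S]
north S ⇒ north north S   [S ::= north S]
north north S ⇒ north north north S   [S ::= north S]
north north north S ⇒ north north north that north   [S ::= that north]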